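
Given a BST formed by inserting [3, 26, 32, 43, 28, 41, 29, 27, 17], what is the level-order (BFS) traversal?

Tree insertion order: [3, 26, 32, 43, 28, 41, 29, 27, 17]
Tree (level-order array): [3, None, 26, 17, 32, None, None, 28, 43, 27, 29, 41]
BFS from the root, enqueuing left then right child of each popped node:
  queue [3] -> pop 3, enqueue [26], visited so far: [3]
  queue [26] -> pop 26, enqueue [17, 32], visited so far: [3, 26]
  queue [17, 32] -> pop 17, enqueue [none], visited so far: [3, 26, 17]
  queue [32] -> pop 32, enqueue [28, 43], visited so far: [3, 26, 17, 32]
  queue [28, 43] -> pop 28, enqueue [27, 29], visited so far: [3, 26, 17, 32, 28]
  queue [43, 27, 29] -> pop 43, enqueue [41], visited so far: [3, 26, 17, 32, 28, 43]
  queue [27, 29, 41] -> pop 27, enqueue [none], visited so far: [3, 26, 17, 32, 28, 43, 27]
  queue [29, 41] -> pop 29, enqueue [none], visited so far: [3, 26, 17, 32, 28, 43, 27, 29]
  queue [41] -> pop 41, enqueue [none], visited so far: [3, 26, 17, 32, 28, 43, 27, 29, 41]
Result: [3, 26, 17, 32, 28, 43, 27, 29, 41]


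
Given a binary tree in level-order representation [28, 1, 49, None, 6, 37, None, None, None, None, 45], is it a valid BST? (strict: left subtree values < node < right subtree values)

Level-order array: [28, 1, 49, None, 6, 37, None, None, None, None, 45]
Validate using subtree bounds (lo, hi): at each node, require lo < value < hi,
then recurse left with hi=value and right with lo=value.
Preorder trace (stopping at first violation):
  at node 28 with bounds (-inf, +inf): OK
  at node 1 with bounds (-inf, 28): OK
  at node 6 with bounds (1, 28): OK
  at node 49 with bounds (28, +inf): OK
  at node 37 with bounds (28, 49): OK
  at node 45 with bounds (37, 49): OK
No violation found at any node.
Result: Valid BST


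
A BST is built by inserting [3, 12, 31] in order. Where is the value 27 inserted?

Starting tree (level order): [3, None, 12, None, 31]
Insertion path: 3 -> 12 -> 31
Result: insert 27 as left child of 31
Final tree (level order): [3, None, 12, None, 31, 27]


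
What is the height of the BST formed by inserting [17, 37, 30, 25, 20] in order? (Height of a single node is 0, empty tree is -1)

Insertion order: [17, 37, 30, 25, 20]
Tree (level-order array): [17, None, 37, 30, None, 25, None, 20]
Compute height bottom-up (empty subtree = -1):
  height(20) = 1 + max(-1, -1) = 0
  height(25) = 1 + max(0, -1) = 1
  height(30) = 1 + max(1, -1) = 2
  height(37) = 1 + max(2, -1) = 3
  height(17) = 1 + max(-1, 3) = 4
Height = 4


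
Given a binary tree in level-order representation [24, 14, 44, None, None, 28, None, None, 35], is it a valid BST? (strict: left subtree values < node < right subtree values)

Level-order array: [24, 14, 44, None, None, 28, None, None, 35]
Validate using subtree bounds (lo, hi): at each node, require lo < value < hi,
then recurse left with hi=value and right with lo=value.
Preorder trace (stopping at first violation):
  at node 24 with bounds (-inf, +inf): OK
  at node 14 with bounds (-inf, 24): OK
  at node 44 with bounds (24, +inf): OK
  at node 28 with bounds (24, 44): OK
  at node 35 with bounds (28, 44): OK
No violation found at any node.
Result: Valid BST


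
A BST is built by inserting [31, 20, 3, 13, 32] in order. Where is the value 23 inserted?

Starting tree (level order): [31, 20, 32, 3, None, None, None, None, 13]
Insertion path: 31 -> 20
Result: insert 23 as right child of 20
Final tree (level order): [31, 20, 32, 3, 23, None, None, None, 13]


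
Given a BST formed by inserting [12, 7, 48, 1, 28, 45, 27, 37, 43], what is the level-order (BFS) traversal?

Tree insertion order: [12, 7, 48, 1, 28, 45, 27, 37, 43]
Tree (level-order array): [12, 7, 48, 1, None, 28, None, None, None, 27, 45, None, None, 37, None, None, 43]
BFS from the root, enqueuing left then right child of each popped node:
  queue [12] -> pop 12, enqueue [7, 48], visited so far: [12]
  queue [7, 48] -> pop 7, enqueue [1], visited so far: [12, 7]
  queue [48, 1] -> pop 48, enqueue [28], visited so far: [12, 7, 48]
  queue [1, 28] -> pop 1, enqueue [none], visited so far: [12, 7, 48, 1]
  queue [28] -> pop 28, enqueue [27, 45], visited so far: [12, 7, 48, 1, 28]
  queue [27, 45] -> pop 27, enqueue [none], visited so far: [12, 7, 48, 1, 28, 27]
  queue [45] -> pop 45, enqueue [37], visited so far: [12, 7, 48, 1, 28, 27, 45]
  queue [37] -> pop 37, enqueue [43], visited so far: [12, 7, 48, 1, 28, 27, 45, 37]
  queue [43] -> pop 43, enqueue [none], visited so far: [12, 7, 48, 1, 28, 27, 45, 37, 43]
Result: [12, 7, 48, 1, 28, 27, 45, 37, 43]


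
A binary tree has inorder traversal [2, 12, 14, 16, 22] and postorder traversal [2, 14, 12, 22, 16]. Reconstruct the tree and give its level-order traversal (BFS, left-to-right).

Inorder:   [2, 12, 14, 16, 22]
Postorder: [2, 14, 12, 22, 16]
Algorithm: postorder visits root last, so walk postorder right-to-left;
each value is the root of the current inorder slice — split it at that
value, recurse on the right subtree first, then the left.
Recursive splits:
  root=16; inorder splits into left=[2, 12, 14], right=[22]
  root=22; inorder splits into left=[], right=[]
  root=12; inorder splits into left=[2], right=[14]
  root=14; inorder splits into left=[], right=[]
  root=2; inorder splits into left=[], right=[]
Reconstructed level-order: [16, 12, 22, 2, 14]


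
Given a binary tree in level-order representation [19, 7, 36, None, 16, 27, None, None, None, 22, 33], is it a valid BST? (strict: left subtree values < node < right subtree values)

Level-order array: [19, 7, 36, None, 16, 27, None, None, None, 22, 33]
Validate using subtree bounds (lo, hi): at each node, require lo < value < hi,
then recurse left with hi=value and right with lo=value.
Preorder trace (stopping at first violation):
  at node 19 with bounds (-inf, +inf): OK
  at node 7 with bounds (-inf, 19): OK
  at node 16 with bounds (7, 19): OK
  at node 36 with bounds (19, +inf): OK
  at node 27 with bounds (19, 36): OK
  at node 22 with bounds (19, 27): OK
  at node 33 with bounds (27, 36): OK
No violation found at any node.
Result: Valid BST


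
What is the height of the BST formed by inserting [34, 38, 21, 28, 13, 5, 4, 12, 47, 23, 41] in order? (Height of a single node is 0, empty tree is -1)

Insertion order: [34, 38, 21, 28, 13, 5, 4, 12, 47, 23, 41]
Tree (level-order array): [34, 21, 38, 13, 28, None, 47, 5, None, 23, None, 41, None, 4, 12]
Compute height bottom-up (empty subtree = -1):
  height(4) = 1 + max(-1, -1) = 0
  height(12) = 1 + max(-1, -1) = 0
  height(5) = 1 + max(0, 0) = 1
  height(13) = 1 + max(1, -1) = 2
  height(23) = 1 + max(-1, -1) = 0
  height(28) = 1 + max(0, -1) = 1
  height(21) = 1 + max(2, 1) = 3
  height(41) = 1 + max(-1, -1) = 0
  height(47) = 1 + max(0, -1) = 1
  height(38) = 1 + max(-1, 1) = 2
  height(34) = 1 + max(3, 2) = 4
Height = 4


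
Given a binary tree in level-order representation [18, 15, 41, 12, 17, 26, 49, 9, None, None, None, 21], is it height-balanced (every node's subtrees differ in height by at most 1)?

Tree (level-order array): [18, 15, 41, 12, 17, 26, 49, 9, None, None, None, 21]
Definition: a tree is height-balanced if, at every node, |h(left) - h(right)| <= 1 (empty subtree has height -1).
Bottom-up per-node check:
  node 9: h_left=-1, h_right=-1, diff=0 [OK], height=0
  node 12: h_left=0, h_right=-1, diff=1 [OK], height=1
  node 17: h_left=-1, h_right=-1, diff=0 [OK], height=0
  node 15: h_left=1, h_right=0, diff=1 [OK], height=2
  node 21: h_left=-1, h_right=-1, diff=0 [OK], height=0
  node 26: h_left=0, h_right=-1, diff=1 [OK], height=1
  node 49: h_left=-1, h_right=-1, diff=0 [OK], height=0
  node 41: h_left=1, h_right=0, diff=1 [OK], height=2
  node 18: h_left=2, h_right=2, diff=0 [OK], height=3
All nodes satisfy the balance condition.
Result: Balanced


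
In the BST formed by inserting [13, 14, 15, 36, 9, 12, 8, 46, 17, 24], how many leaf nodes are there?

Tree built from: [13, 14, 15, 36, 9, 12, 8, 46, 17, 24]
Tree (level-order array): [13, 9, 14, 8, 12, None, 15, None, None, None, None, None, 36, 17, 46, None, 24]
Rule: A leaf has 0 children.
Per-node child counts:
  node 13: 2 child(ren)
  node 9: 2 child(ren)
  node 8: 0 child(ren)
  node 12: 0 child(ren)
  node 14: 1 child(ren)
  node 15: 1 child(ren)
  node 36: 2 child(ren)
  node 17: 1 child(ren)
  node 24: 0 child(ren)
  node 46: 0 child(ren)
Matching nodes: [8, 12, 24, 46]
Count of leaf nodes: 4


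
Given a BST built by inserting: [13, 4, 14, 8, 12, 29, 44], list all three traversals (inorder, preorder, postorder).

Tree insertion order: [13, 4, 14, 8, 12, 29, 44]
Tree (level-order array): [13, 4, 14, None, 8, None, 29, None, 12, None, 44]
Inorder (L, root, R): [4, 8, 12, 13, 14, 29, 44]
Preorder (root, L, R): [13, 4, 8, 12, 14, 29, 44]
Postorder (L, R, root): [12, 8, 4, 44, 29, 14, 13]


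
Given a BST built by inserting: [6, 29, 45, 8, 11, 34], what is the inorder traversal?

Tree insertion order: [6, 29, 45, 8, 11, 34]
Tree (level-order array): [6, None, 29, 8, 45, None, 11, 34]
Inorder traversal: [6, 8, 11, 29, 34, 45]


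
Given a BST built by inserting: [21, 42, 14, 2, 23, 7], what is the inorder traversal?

Tree insertion order: [21, 42, 14, 2, 23, 7]
Tree (level-order array): [21, 14, 42, 2, None, 23, None, None, 7]
Inorder traversal: [2, 7, 14, 21, 23, 42]


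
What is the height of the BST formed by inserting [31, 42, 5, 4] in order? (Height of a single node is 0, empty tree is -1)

Insertion order: [31, 42, 5, 4]
Tree (level-order array): [31, 5, 42, 4]
Compute height bottom-up (empty subtree = -1):
  height(4) = 1 + max(-1, -1) = 0
  height(5) = 1 + max(0, -1) = 1
  height(42) = 1 + max(-1, -1) = 0
  height(31) = 1 + max(1, 0) = 2
Height = 2


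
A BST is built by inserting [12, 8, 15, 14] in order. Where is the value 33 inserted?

Starting tree (level order): [12, 8, 15, None, None, 14]
Insertion path: 12 -> 15
Result: insert 33 as right child of 15
Final tree (level order): [12, 8, 15, None, None, 14, 33]


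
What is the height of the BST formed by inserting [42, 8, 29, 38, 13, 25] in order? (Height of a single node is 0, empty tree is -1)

Insertion order: [42, 8, 29, 38, 13, 25]
Tree (level-order array): [42, 8, None, None, 29, 13, 38, None, 25]
Compute height bottom-up (empty subtree = -1):
  height(25) = 1 + max(-1, -1) = 0
  height(13) = 1 + max(-1, 0) = 1
  height(38) = 1 + max(-1, -1) = 0
  height(29) = 1 + max(1, 0) = 2
  height(8) = 1 + max(-1, 2) = 3
  height(42) = 1 + max(3, -1) = 4
Height = 4


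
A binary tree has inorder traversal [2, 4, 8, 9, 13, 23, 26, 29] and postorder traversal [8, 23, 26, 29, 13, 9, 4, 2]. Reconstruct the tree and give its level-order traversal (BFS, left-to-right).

Inorder:   [2, 4, 8, 9, 13, 23, 26, 29]
Postorder: [8, 23, 26, 29, 13, 9, 4, 2]
Algorithm: postorder visits root last, so walk postorder right-to-left;
each value is the root of the current inorder slice — split it at that
value, recurse on the right subtree first, then the left.
Recursive splits:
  root=2; inorder splits into left=[], right=[4, 8, 9, 13, 23, 26, 29]
  root=4; inorder splits into left=[], right=[8, 9, 13, 23, 26, 29]
  root=9; inorder splits into left=[8], right=[13, 23, 26, 29]
  root=13; inorder splits into left=[], right=[23, 26, 29]
  root=29; inorder splits into left=[23, 26], right=[]
  root=26; inorder splits into left=[23], right=[]
  root=23; inorder splits into left=[], right=[]
  root=8; inorder splits into left=[], right=[]
Reconstructed level-order: [2, 4, 9, 8, 13, 29, 26, 23]


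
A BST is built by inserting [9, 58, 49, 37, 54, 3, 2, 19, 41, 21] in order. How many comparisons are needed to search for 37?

Search path for 37: 9 -> 58 -> 49 -> 37
Found: True
Comparisons: 4


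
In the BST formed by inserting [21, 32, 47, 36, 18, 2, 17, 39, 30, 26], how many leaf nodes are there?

Tree built from: [21, 32, 47, 36, 18, 2, 17, 39, 30, 26]
Tree (level-order array): [21, 18, 32, 2, None, 30, 47, None, 17, 26, None, 36, None, None, None, None, None, None, 39]
Rule: A leaf has 0 children.
Per-node child counts:
  node 21: 2 child(ren)
  node 18: 1 child(ren)
  node 2: 1 child(ren)
  node 17: 0 child(ren)
  node 32: 2 child(ren)
  node 30: 1 child(ren)
  node 26: 0 child(ren)
  node 47: 1 child(ren)
  node 36: 1 child(ren)
  node 39: 0 child(ren)
Matching nodes: [17, 26, 39]
Count of leaf nodes: 3


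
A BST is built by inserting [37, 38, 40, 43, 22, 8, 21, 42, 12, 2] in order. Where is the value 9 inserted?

Starting tree (level order): [37, 22, 38, 8, None, None, 40, 2, 21, None, 43, None, None, 12, None, 42]
Insertion path: 37 -> 22 -> 8 -> 21 -> 12
Result: insert 9 as left child of 12
Final tree (level order): [37, 22, 38, 8, None, None, 40, 2, 21, None, 43, None, None, 12, None, 42, None, 9]


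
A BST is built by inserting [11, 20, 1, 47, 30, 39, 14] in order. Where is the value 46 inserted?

Starting tree (level order): [11, 1, 20, None, None, 14, 47, None, None, 30, None, None, 39]
Insertion path: 11 -> 20 -> 47 -> 30 -> 39
Result: insert 46 as right child of 39
Final tree (level order): [11, 1, 20, None, None, 14, 47, None, None, 30, None, None, 39, None, 46]


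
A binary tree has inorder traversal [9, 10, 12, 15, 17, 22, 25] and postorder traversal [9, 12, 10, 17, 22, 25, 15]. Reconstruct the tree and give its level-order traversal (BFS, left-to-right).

Inorder:   [9, 10, 12, 15, 17, 22, 25]
Postorder: [9, 12, 10, 17, 22, 25, 15]
Algorithm: postorder visits root last, so walk postorder right-to-left;
each value is the root of the current inorder slice — split it at that
value, recurse on the right subtree first, then the left.
Recursive splits:
  root=15; inorder splits into left=[9, 10, 12], right=[17, 22, 25]
  root=25; inorder splits into left=[17, 22], right=[]
  root=22; inorder splits into left=[17], right=[]
  root=17; inorder splits into left=[], right=[]
  root=10; inorder splits into left=[9], right=[12]
  root=12; inorder splits into left=[], right=[]
  root=9; inorder splits into left=[], right=[]
Reconstructed level-order: [15, 10, 25, 9, 12, 22, 17]


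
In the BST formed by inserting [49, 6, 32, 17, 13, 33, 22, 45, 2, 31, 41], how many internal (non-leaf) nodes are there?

Tree built from: [49, 6, 32, 17, 13, 33, 22, 45, 2, 31, 41]
Tree (level-order array): [49, 6, None, 2, 32, None, None, 17, 33, 13, 22, None, 45, None, None, None, 31, 41]
Rule: An internal node has at least one child.
Per-node child counts:
  node 49: 1 child(ren)
  node 6: 2 child(ren)
  node 2: 0 child(ren)
  node 32: 2 child(ren)
  node 17: 2 child(ren)
  node 13: 0 child(ren)
  node 22: 1 child(ren)
  node 31: 0 child(ren)
  node 33: 1 child(ren)
  node 45: 1 child(ren)
  node 41: 0 child(ren)
Matching nodes: [49, 6, 32, 17, 22, 33, 45]
Count of internal (non-leaf) nodes: 7


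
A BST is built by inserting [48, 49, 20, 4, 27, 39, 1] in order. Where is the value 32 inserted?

Starting tree (level order): [48, 20, 49, 4, 27, None, None, 1, None, None, 39]
Insertion path: 48 -> 20 -> 27 -> 39
Result: insert 32 as left child of 39
Final tree (level order): [48, 20, 49, 4, 27, None, None, 1, None, None, 39, None, None, 32]


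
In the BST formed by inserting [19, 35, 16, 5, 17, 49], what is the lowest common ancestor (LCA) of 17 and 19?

Tree insertion order: [19, 35, 16, 5, 17, 49]
Tree (level-order array): [19, 16, 35, 5, 17, None, 49]
In a BST, the LCA of p=17, q=19 is the first node v on the
root-to-leaf path with p <= v <= q (go left if both < v, right if both > v).
Walk from root:
  at 19: 17 <= 19 <= 19, this is the LCA
LCA = 19


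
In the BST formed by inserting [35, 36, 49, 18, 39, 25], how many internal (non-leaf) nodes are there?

Tree built from: [35, 36, 49, 18, 39, 25]
Tree (level-order array): [35, 18, 36, None, 25, None, 49, None, None, 39]
Rule: An internal node has at least one child.
Per-node child counts:
  node 35: 2 child(ren)
  node 18: 1 child(ren)
  node 25: 0 child(ren)
  node 36: 1 child(ren)
  node 49: 1 child(ren)
  node 39: 0 child(ren)
Matching nodes: [35, 18, 36, 49]
Count of internal (non-leaf) nodes: 4


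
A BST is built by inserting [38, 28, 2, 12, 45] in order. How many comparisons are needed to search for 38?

Search path for 38: 38
Found: True
Comparisons: 1


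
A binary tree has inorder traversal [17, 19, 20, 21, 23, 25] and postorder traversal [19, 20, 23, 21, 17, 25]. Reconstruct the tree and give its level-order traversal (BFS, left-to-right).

Inorder:   [17, 19, 20, 21, 23, 25]
Postorder: [19, 20, 23, 21, 17, 25]
Algorithm: postorder visits root last, so walk postorder right-to-left;
each value is the root of the current inorder slice — split it at that
value, recurse on the right subtree first, then the left.
Recursive splits:
  root=25; inorder splits into left=[17, 19, 20, 21, 23], right=[]
  root=17; inorder splits into left=[], right=[19, 20, 21, 23]
  root=21; inorder splits into left=[19, 20], right=[23]
  root=23; inorder splits into left=[], right=[]
  root=20; inorder splits into left=[19], right=[]
  root=19; inorder splits into left=[], right=[]
Reconstructed level-order: [25, 17, 21, 20, 23, 19]


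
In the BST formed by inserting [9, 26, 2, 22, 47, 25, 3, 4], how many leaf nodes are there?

Tree built from: [9, 26, 2, 22, 47, 25, 3, 4]
Tree (level-order array): [9, 2, 26, None, 3, 22, 47, None, 4, None, 25]
Rule: A leaf has 0 children.
Per-node child counts:
  node 9: 2 child(ren)
  node 2: 1 child(ren)
  node 3: 1 child(ren)
  node 4: 0 child(ren)
  node 26: 2 child(ren)
  node 22: 1 child(ren)
  node 25: 0 child(ren)
  node 47: 0 child(ren)
Matching nodes: [4, 25, 47]
Count of leaf nodes: 3


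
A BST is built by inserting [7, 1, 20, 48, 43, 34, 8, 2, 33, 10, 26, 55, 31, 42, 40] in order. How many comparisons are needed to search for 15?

Search path for 15: 7 -> 20 -> 8 -> 10
Found: False
Comparisons: 4


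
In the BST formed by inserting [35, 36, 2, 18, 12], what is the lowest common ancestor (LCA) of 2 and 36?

Tree insertion order: [35, 36, 2, 18, 12]
Tree (level-order array): [35, 2, 36, None, 18, None, None, 12]
In a BST, the LCA of p=2, q=36 is the first node v on the
root-to-leaf path with p <= v <= q (go left if both < v, right if both > v).
Walk from root:
  at 35: 2 <= 35 <= 36, this is the LCA
LCA = 35


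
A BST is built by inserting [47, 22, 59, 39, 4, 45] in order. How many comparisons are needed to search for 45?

Search path for 45: 47 -> 22 -> 39 -> 45
Found: True
Comparisons: 4


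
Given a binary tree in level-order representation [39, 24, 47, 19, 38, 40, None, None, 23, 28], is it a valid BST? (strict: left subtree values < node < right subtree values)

Level-order array: [39, 24, 47, 19, 38, 40, None, None, 23, 28]
Validate using subtree bounds (lo, hi): at each node, require lo < value < hi,
then recurse left with hi=value and right with lo=value.
Preorder trace (stopping at first violation):
  at node 39 with bounds (-inf, +inf): OK
  at node 24 with bounds (-inf, 39): OK
  at node 19 with bounds (-inf, 24): OK
  at node 23 with bounds (19, 24): OK
  at node 38 with bounds (24, 39): OK
  at node 28 with bounds (24, 38): OK
  at node 47 with bounds (39, +inf): OK
  at node 40 with bounds (39, 47): OK
No violation found at any node.
Result: Valid BST


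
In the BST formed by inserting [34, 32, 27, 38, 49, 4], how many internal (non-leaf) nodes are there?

Tree built from: [34, 32, 27, 38, 49, 4]
Tree (level-order array): [34, 32, 38, 27, None, None, 49, 4]
Rule: An internal node has at least one child.
Per-node child counts:
  node 34: 2 child(ren)
  node 32: 1 child(ren)
  node 27: 1 child(ren)
  node 4: 0 child(ren)
  node 38: 1 child(ren)
  node 49: 0 child(ren)
Matching nodes: [34, 32, 27, 38]
Count of internal (non-leaf) nodes: 4


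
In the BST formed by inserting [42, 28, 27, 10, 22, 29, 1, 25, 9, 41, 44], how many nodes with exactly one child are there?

Tree built from: [42, 28, 27, 10, 22, 29, 1, 25, 9, 41, 44]
Tree (level-order array): [42, 28, 44, 27, 29, None, None, 10, None, None, 41, 1, 22, None, None, None, 9, None, 25]
Rule: These are nodes with exactly 1 non-null child.
Per-node child counts:
  node 42: 2 child(ren)
  node 28: 2 child(ren)
  node 27: 1 child(ren)
  node 10: 2 child(ren)
  node 1: 1 child(ren)
  node 9: 0 child(ren)
  node 22: 1 child(ren)
  node 25: 0 child(ren)
  node 29: 1 child(ren)
  node 41: 0 child(ren)
  node 44: 0 child(ren)
Matching nodes: [27, 1, 22, 29]
Count of nodes with exactly one child: 4


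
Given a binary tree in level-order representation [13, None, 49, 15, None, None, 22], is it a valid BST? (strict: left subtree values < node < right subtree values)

Level-order array: [13, None, 49, 15, None, None, 22]
Validate using subtree bounds (lo, hi): at each node, require lo < value < hi,
then recurse left with hi=value and right with lo=value.
Preorder trace (stopping at first violation):
  at node 13 with bounds (-inf, +inf): OK
  at node 49 with bounds (13, +inf): OK
  at node 15 with bounds (13, 49): OK
  at node 22 with bounds (15, 49): OK
No violation found at any node.
Result: Valid BST


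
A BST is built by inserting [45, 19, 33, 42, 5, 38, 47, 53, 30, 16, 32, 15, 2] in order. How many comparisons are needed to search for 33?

Search path for 33: 45 -> 19 -> 33
Found: True
Comparisons: 3


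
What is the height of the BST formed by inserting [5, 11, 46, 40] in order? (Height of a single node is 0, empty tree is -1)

Insertion order: [5, 11, 46, 40]
Tree (level-order array): [5, None, 11, None, 46, 40]
Compute height bottom-up (empty subtree = -1):
  height(40) = 1 + max(-1, -1) = 0
  height(46) = 1 + max(0, -1) = 1
  height(11) = 1 + max(-1, 1) = 2
  height(5) = 1 + max(-1, 2) = 3
Height = 3


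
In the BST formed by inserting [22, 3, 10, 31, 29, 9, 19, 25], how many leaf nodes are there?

Tree built from: [22, 3, 10, 31, 29, 9, 19, 25]
Tree (level-order array): [22, 3, 31, None, 10, 29, None, 9, 19, 25]
Rule: A leaf has 0 children.
Per-node child counts:
  node 22: 2 child(ren)
  node 3: 1 child(ren)
  node 10: 2 child(ren)
  node 9: 0 child(ren)
  node 19: 0 child(ren)
  node 31: 1 child(ren)
  node 29: 1 child(ren)
  node 25: 0 child(ren)
Matching nodes: [9, 19, 25]
Count of leaf nodes: 3


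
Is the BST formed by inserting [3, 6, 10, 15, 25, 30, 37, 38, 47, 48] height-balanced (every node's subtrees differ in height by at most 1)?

Tree (level-order array): [3, None, 6, None, 10, None, 15, None, 25, None, 30, None, 37, None, 38, None, 47, None, 48]
Definition: a tree is height-balanced if, at every node, |h(left) - h(right)| <= 1 (empty subtree has height -1).
Bottom-up per-node check:
  node 48: h_left=-1, h_right=-1, diff=0 [OK], height=0
  node 47: h_left=-1, h_right=0, diff=1 [OK], height=1
  node 38: h_left=-1, h_right=1, diff=2 [FAIL (|-1-1|=2 > 1)], height=2
  node 37: h_left=-1, h_right=2, diff=3 [FAIL (|-1-2|=3 > 1)], height=3
  node 30: h_left=-1, h_right=3, diff=4 [FAIL (|-1-3|=4 > 1)], height=4
  node 25: h_left=-1, h_right=4, diff=5 [FAIL (|-1-4|=5 > 1)], height=5
  node 15: h_left=-1, h_right=5, diff=6 [FAIL (|-1-5|=6 > 1)], height=6
  node 10: h_left=-1, h_right=6, diff=7 [FAIL (|-1-6|=7 > 1)], height=7
  node 6: h_left=-1, h_right=7, diff=8 [FAIL (|-1-7|=8 > 1)], height=8
  node 3: h_left=-1, h_right=8, diff=9 [FAIL (|-1-8|=9 > 1)], height=9
Node 38 violates the condition: |-1 - 1| = 2 > 1.
Result: Not balanced


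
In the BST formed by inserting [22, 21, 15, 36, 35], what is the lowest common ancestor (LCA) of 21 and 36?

Tree insertion order: [22, 21, 15, 36, 35]
Tree (level-order array): [22, 21, 36, 15, None, 35]
In a BST, the LCA of p=21, q=36 is the first node v on the
root-to-leaf path with p <= v <= q (go left if both < v, right if both > v).
Walk from root:
  at 22: 21 <= 22 <= 36, this is the LCA
LCA = 22


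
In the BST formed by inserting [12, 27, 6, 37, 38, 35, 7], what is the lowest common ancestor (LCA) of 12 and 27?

Tree insertion order: [12, 27, 6, 37, 38, 35, 7]
Tree (level-order array): [12, 6, 27, None, 7, None, 37, None, None, 35, 38]
In a BST, the LCA of p=12, q=27 is the first node v on the
root-to-leaf path with p <= v <= q (go left if both < v, right if both > v).
Walk from root:
  at 12: 12 <= 12 <= 27, this is the LCA
LCA = 12


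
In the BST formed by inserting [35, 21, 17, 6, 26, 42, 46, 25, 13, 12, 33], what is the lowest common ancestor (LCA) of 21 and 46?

Tree insertion order: [35, 21, 17, 6, 26, 42, 46, 25, 13, 12, 33]
Tree (level-order array): [35, 21, 42, 17, 26, None, 46, 6, None, 25, 33, None, None, None, 13, None, None, None, None, 12]
In a BST, the LCA of p=21, q=46 is the first node v on the
root-to-leaf path with p <= v <= q (go left if both < v, right if both > v).
Walk from root:
  at 35: 21 <= 35 <= 46, this is the LCA
LCA = 35


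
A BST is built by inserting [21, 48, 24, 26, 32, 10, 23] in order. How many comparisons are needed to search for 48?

Search path for 48: 21 -> 48
Found: True
Comparisons: 2


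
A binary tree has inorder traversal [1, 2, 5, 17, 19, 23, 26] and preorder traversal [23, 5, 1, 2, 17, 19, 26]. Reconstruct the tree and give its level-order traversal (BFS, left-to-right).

Inorder:  [1, 2, 5, 17, 19, 23, 26]
Preorder: [23, 5, 1, 2, 17, 19, 26]
Algorithm: preorder visits root first, so consume preorder in order;
for each root, split the current inorder slice at that value into
left-subtree inorder and right-subtree inorder, then recurse.
Recursive splits:
  root=23; inorder splits into left=[1, 2, 5, 17, 19], right=[26]
  root=5; inorder splits into left=[1, 2], right=[17, 19]
  root=1; inorder splits into left=[], right=[2]
  root=2; inorder splits into left=[], right=[]
  root=17; inorder splits into left=[], right=[19]
  root=19; inorder splits into left=[], right=[]
  root=26; inorder splits into left=[], right=[]
Reconstructed level-order: [23, 5, 26, 1, 17, 2, 19]


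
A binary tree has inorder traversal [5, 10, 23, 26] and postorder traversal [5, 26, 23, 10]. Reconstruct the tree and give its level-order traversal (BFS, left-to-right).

Inorder:   [5, 10, 23, 26]
Postorder: [5, 26, 23, 10]
Algorithm: postorder visits root last, so walk postorder right-to-left;
each value is the root of the current inorder slice — split it at that
value, recurse on the right subtree first, then the left.
Recursive splits:
  root=10; inorder splits into left=[5], right=[23, 26]
  root=23; inorder splits into left=[], right=[26]
  root=26; inorder splits into left=[], right=[]
  root=5; inorder splits into left=[], right=[]
Reconstructed level-order: [10, 5, 23, 26]


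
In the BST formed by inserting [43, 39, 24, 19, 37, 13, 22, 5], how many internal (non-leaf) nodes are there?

Tree built from: [43, 39, 24, 19, 37, 13, 22, 5]
Tree (level-order array): [43, 39, None, 24, None, 19, 37, 13, 22, None, None, 5]
Rule: An internal node has at least one child.
Per-node child counts:
  node 43: 1 child(ren)
  node 39: 1 child(ren)
  node 24: 2 child(ren)
  node 19: 2 child(ren)
  node 13: 1 child(ren)
  node 5: 0 child(ren)
  node 22: 0 child(ren)
  node 37: 0 child(ren)
Matching nodes: [43, 39, 24, 19, 13]
Count of internal (non-leaf) nodes: 5


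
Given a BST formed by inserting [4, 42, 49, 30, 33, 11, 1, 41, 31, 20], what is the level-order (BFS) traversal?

Tree insertion order: [4, 42, 49, 30, 33, 11, 1, 41, 31, 20]
Tree (level-order array): [4, 1, 42, None, None, 30, 49, 11, 33, None, None, None, 20, 31, 41]
BFS from the root, enqueuing left then right child of each popped node:
  queue [4] -> pop 4, enqueue [1, 42], visited so far: [4]
  queue [1, 42] -> pop 1, enqueue [none], visited so far: [4, 1]
  queue [42] -> pop 42, enqueue [30, 49], visited so far: [4, 1, 42]
  queue [30, 49] -> pop 30, enqueue [11, 33], visited so far: [4, 1, 42, 30]
  queue [49, 11, 33] -> pop 49, enqueue [none], visited so far: [4, 1, 42, 30, 49]
  queue [11, 33] -> pop 11, enqueue [20], visited so far: [4, 1, 42, 30, 49, 11]
  queue [33, 20] -> pop 33, enqueue [31, 41], visited so far: [4, 1, 42, 30, 49, 11, 33]
  queue [20, 31, 41] -> pop 20, enqueue [none], visited so far: [4, 1, 42, 30, 49, 11, 33, 20]
  queue [31, 41] -> pop 31, enqueue [none], visited so far: [4, 1, 42, 30, 49, 11, 33, 20, 31]
  queue [41] -> pop 41, enqueue [none], visited so far: [4, 1, 42, 30, 49, 11, 33, 20, 31, 41]
Result: [4, 1, 42, 30, 49, 11, 33, 20, 31, 41]


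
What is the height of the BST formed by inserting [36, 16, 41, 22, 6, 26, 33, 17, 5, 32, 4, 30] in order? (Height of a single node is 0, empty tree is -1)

Insertion order: [36, 16, 41, 22, 6, 26, 33, 17, 5, 32, 4, 30]
Tree (level-order array): [36, 16, 41, 6, 22, None, None, 5, None, 17, 26, 4, None, None, None, None, 33, None, None, 32, None, 30]
Compute height bottom-up (empty subtree = -1):
  height(4) = 1 + max(-1, -1) = 0
  height(5) = 1 + max(0, -1) = 1
  height(6) = 1 + max(1, -1) = 2
  height(17) = 1 + max(-1, -1) = 0
  height(30) = 1 + max(-1, -1) = 0
  height(32) = 1 + max(0, -1) = 1
  height(33) = 1 + max(1, -1) = 2
  height(26) = 1 + max(-1, 2) = 3
  height(22) = 1 + max(0, 3) = 4
  height(16) = 1 + max(2, 4) = 5
  height(41) = 1 + max(-1, -1) = 0
  height(36) = 1 + max(5, 0) = 6
Height = 6


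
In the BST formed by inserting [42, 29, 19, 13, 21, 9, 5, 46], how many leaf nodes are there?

Tree built from: [42, 29, 19, 13, 21, 9, 5, 46]
Tree (level-order array): [42, 29, 46, 19, None, None, None, 13, 21, 9, None, None, None, 5]
Rule: A leaf has 0 children.
Per-node child counts:
  node 42: 2 child(ren)
  node 29: 1 child(ren)
  node 19: 2 child(ren)
  node 13: 1 child(ren)
  node 9: 1 child(ren)
  node 5: 0 child(ren)
  node 21: 0 child(ren)
  node 46: 0 child(ren)
Matching nodes: [5, 21, 46]
Count of leaf nodes: 3


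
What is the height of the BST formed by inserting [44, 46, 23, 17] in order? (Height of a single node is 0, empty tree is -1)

Insertion order: [44, 46, 23, 17]
Tree (level-order array): [44, 23, 46, 17]
Compute height bottom-up (empty subtree = -1):
  height(17) = 1 + max(-1, -1) = 0
  height(23) = 1 + max(0, -1) = 1
  height(46) = 1 + max(-1, -1) = 0
  height(44) = 1 + max(1, 0) = 2
Height = 2


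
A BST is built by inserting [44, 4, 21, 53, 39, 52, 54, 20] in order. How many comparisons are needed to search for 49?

Search path for 49: 44 -> 53 -> 52
Found: False
Comparisons: 3


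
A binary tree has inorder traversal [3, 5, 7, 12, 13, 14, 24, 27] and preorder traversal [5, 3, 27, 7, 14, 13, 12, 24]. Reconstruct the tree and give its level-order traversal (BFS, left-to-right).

Inorder:  [3, 5, 7, 12, 13, 14, 24, 27]
Preorder: [5, 3, 27, 7, 14, 13, 12, 24]
Algorithm: preorder visits root first, so consume preorder in order;
for each root, split the current inorder slice at that value into
left-subtree inorder and right-subtree inorder, then recurse.
Recursive splits:
  root=5; inorder splits into left=[3], right=[7, 12, 13, 14, 24, 27]
  root=3; inorder splits into left=[], right=[]
  root=27; inorder splits into left=[7, 12, 13, 14, 24], right=[]
  root=7; inorder splits into left=[], right=[12, 13, 14, 24]
  root=14; inorder splits into left=[12, 13], right=[24]
  root=13; inorder splits into left=[12], right=[]
  root=12; inorder splits into left=[], right=[]
  root=24; inorder splits into left=[], right=[]
Reconstructed level-order: [5, 3, 27, 7, 14, 13, 24, 12]


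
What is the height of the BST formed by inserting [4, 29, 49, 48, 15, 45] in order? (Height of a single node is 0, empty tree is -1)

Insertion order: [4, 29, 49, 48, 15, 45]
Tree (level-order array): [4, None, 29, 15, 49, None, None, 48, None, 45]
Compute height bottom-up (empty subtree = -1):
  height(15) = 1 + max(-1, -1) = 0
  height(45) = 1 + max(-1, -1) = 0
  height(48) = 1 + max(0, -1) = 1
  height(49) = 1 + max(1, -1) = 2
  height(29) = 1 + max(0, 2) = 3
  height(4) = 1 + max(-1, 3) = 4
Height = 4


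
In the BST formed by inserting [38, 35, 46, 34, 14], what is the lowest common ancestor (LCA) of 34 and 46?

Tree insertion order: [38, 35, 46, 34, 14]
Tree (level-order array): [38, 35, 46, 34, None, None, None, 14]
In a BST, the LCA of p=34, q=46 is the first node v on the
root-to-leaf path with p <= v <= q (go left if both < v, right if both > v).
Walk from root:
  at 38: 34 <= 38 <= 46, this is the LCA
LCA = 38


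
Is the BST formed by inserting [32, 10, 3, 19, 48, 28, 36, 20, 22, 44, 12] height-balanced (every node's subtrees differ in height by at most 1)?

Tree (level-order array): [32, 10, 48, 3, 19, 36, None, None, None, 12, 28, None, 44, None, None, 20, None, None, None, None, 22]
Definition: a tree is height-balanced if, at every node, |h(left) - h(right)| <= 1 (empty subtree has height -1).
Bottom-up per-node check:
  node 3: h_left=-1, h_right=-1, diff=0 [OK], height=0
  node 12: h_left=-1, h_right=-1, diff=0 [OK], height=0
  node 22: h_left=-1, h_right=-1, diff=0 [OK], height=0
  node 20: h_left=-1, h_right=0, diff=1 [OK], height=1
  node 28: h_left=1, h_right=-1, diff=2 [FAIL (|1--1|=2 > 1)], height=2
  node 19: h_left=0, h_right=2, diff=2 [FAIL (|0-2|=2 > 1)], height=3
  node 10: h_left=0, h_right=3, diff=3 [FAIL (|0-3|=3 > 1)], height=4
  node 44: h_left=-1, h_right=-1, diff=0 [OK], height=0
  node 36: h_left=-1, h_right=0, diff=1 [OK], height=1
  node 48: h_left=1, h_right=-1, diff=2 [FAIL (|1--1|=2 > 1)], height=2
  node 32: h_left=4, h_right=2, diff=2 [FAIL (|4-2|=2 > 1)], height=5
Node 28 violates the condition: |1 - -1| = 2 > 1.
Result: Not balanced


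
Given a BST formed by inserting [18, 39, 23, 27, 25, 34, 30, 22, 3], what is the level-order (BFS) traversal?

Tree insertion order: [18, 39, 23, 27, 25, 34, 30, 22, 3]
Tree (level-order array): [18, 3, 39, None, None, 23, None, 22, 27, None, None, 25, 34, None, None, 30]
BFS from the root, enqueuing left then right child of each popped node:
  queue [18] -> pop 18, enqueue [3, 39], visited so far: [18]
  queue [3, 39] -> pop 3, enqueue [none], visited so far: [18, 3]
  queue [39] -> pop 39, enqueue [23], visited so far: [18, 3, 39]
  queue [23] -> pop 23, enqueue [22, 27], visited so far: [18, 3, 39, 23]
  queue [22, 27] -> pop 22, enqueue [none], visited so far: [18, 3, 39, 23, 22]
  queue [27] -> pop 27, enqueue [25, 34], visited so far: [18, 3, 39, 23, 22, 27]
  queue [25, 34] -> pop 25, enqueue [none], visited so far: [18, 3, 39, 23, 22, 27, 25]
  queue [34] -> pop 34, enqueue [30], visited so far: [18, 3, 39, 23, 22, 27, 25, 34]
  queue [30] -> pop 30, enqueue [none], visited so far: [18, 3, 39, 23, 22, 27, 25, 34, 30]
Result: [18, 3, 39, 23, 22, 27, 25, 34, 30]


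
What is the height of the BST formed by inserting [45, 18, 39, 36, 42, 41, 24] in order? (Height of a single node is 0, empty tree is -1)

Insertion order: [45, 18, 39, 36, 42, 41, 24]
Tree (level-order array): [45, 18, None, None, 39, 36, 42, 24, None, 41]
Compute height bottom-up (empty subtree = -1):
  height(24) = 1 + max(-1, -1) = 0
  height(36) = 1 + max(0, -1) = 1
  height(41) = 1 + max(-1, -1) = 0
  height(42) = 1 + max(0, -1) = 1
  height(39) = 1 + max(1, 1) = 2
  height(18) = 1 + max(-1, 2) = 3
  height(45) = 1 + max(3, -1) = 4
Height = 4


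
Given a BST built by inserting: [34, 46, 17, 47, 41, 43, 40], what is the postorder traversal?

Tree insertion order: [34, 46, 17, 47, 41, 43, 40]
Tree (level-order array): [34, 17, 46, None, None, 41, 47, 40, 43]
Postorder traversal: [17, 40, 43, 41, 47, 46, 34]


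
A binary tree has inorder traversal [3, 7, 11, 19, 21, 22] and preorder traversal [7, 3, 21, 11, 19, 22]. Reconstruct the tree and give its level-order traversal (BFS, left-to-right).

Inorder:  [3, 7, 11, 19, 21, 22]
Preorder: [7, 3, 21, 11, 19, 22]
Algorithm: preorder visits root first, so consume preorder in order;
for each root, split the current inorder slice at that value into
left-subtree inorder and right-subtree inorder, then recurse.
Recursive splits:
  root=7; inorder splits into left=[3], right=[11, 19, 21, 22]
  root=3; inorder splits into left=[], right=[]
  root=21; inorder splits into left=[11, 19], right=[22]
  root=11; inorder splits into left=[], right=[19]
  root=19; inorder splits into left=[], right=[]
  root=22; inorder splits into left=[], right=[]
Reconstructed level-order: [7, 3, 21, 11, 22, 19]


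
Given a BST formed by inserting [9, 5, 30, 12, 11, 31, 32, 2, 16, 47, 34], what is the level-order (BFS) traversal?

Tree insertion order: [9, 5, 30, 12, 11, 31, 32, 2, 16, 47, 34]
Tree (level-order array): [9, 5, 30, 2, None, 12, 31, None, None, 11, 16, None, 32, None, None, None, None, None, 47, 34]
BFS from the root, enqueuing left then right child of each popped node:
  queue [9] -> pop 9, enqueue [5, 30], visited so far: [9]
  queue [5, 30] -> pop 5, enqueue [2], visited so far: [9, 5]
  queue [30, 2] -> pop 30, enqueue [12, 31], visited so far: [9, 5, 30]
  queue [2, 12, 31] -> pop 2, enqueue [none], visited so far: [9, 5, 30, 2]
  queue [12, 31] -> pop 12, enqueue [11, 16], visited so far: [9, 5, 30, 2, 12]
  queue [31, 11, 16] -> pop 31, enqueue [32], visited so far: [9, 5, 30, 2, 12, 31]
  queue [11, 16, 32] -> pop 11, enqueue [none], visited so far: [9, 5, 30, 2, 12, 31, 11]
  queue [16, 32] -> pop 16, enqueue [none], visited so far: [9, 5, 30, 2, 12, 31, 11, 16]
  queue [32] -> pop 32, enqueue [47], visited so far: [9, 5, 30, 2, 12, 31, 11, 16, 32]
  queue [47] -> pop 47, enqueue [34], visited so far: [9, 5, 30, 2, 12, 31, 11, 16, 32, 47]
  queue [34] -> pop 34, enqueue [none], visited so far: [9, 5, 30, 2, 12, 31, 11, 16, 32, 47, 34]
Result: [9, 5, 30, 2, 12, 31, 11, 16, 32, 47, 34]


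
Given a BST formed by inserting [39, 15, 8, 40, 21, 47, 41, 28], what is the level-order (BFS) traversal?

Tree insertion order: [39, 15, 8, 40, 21, 47, 41, 28]
Tree (level-order array): [39, 15, 40, 8, 21, None, 47, None, None, None, 28, 41]
BFS from the root, enqueuing left then right child of each popped node:
  queue [39] -> pop 39, enqueue [15, 40], visited so far: [39]
  queue [15, 40] -> pop 15, enqueue [8, 21], visited so far: [39, 15]
  queue [40, 8, 21] -> pop 40, enqueue [47], visited so far: [39, 15, 40]
  queue [8, 21, 47] -> pop 8, enqueue [none], visited so far: [39, 15, 40, 8]
  queue [21, 47] -> pop 21, enqueue [28], visited so far: [39, 15, 40, 8, 21]
  queue [47, 28] -> pop 47, enqueue [41], visited so far: [39, 15, 40, 8, 21, 47]
  queue [28, 41] -> pop 28, enqueue [none], visited so far: [39, 15, 40, 8, 21, 47, 28]
  queue [41] -> pop 41, enqueue [none], visited so far: [39, 15, 40, 8, 21, 47, 28, 41]
Result: [39, 15, 40, 8, 21, 47, 28, 41]


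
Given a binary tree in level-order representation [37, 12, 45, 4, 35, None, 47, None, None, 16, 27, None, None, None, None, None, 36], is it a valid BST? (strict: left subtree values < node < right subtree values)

Level-order array: [37, 12, 45, 4, 35, None, 47, None, None, 16, 27, None, None, None, None, None, 36]
Validate using subtree bounds (lo, hi): at each node, require lo < value < hi,
then recurse left with hi=value and right with lo=value.
Preorder trace (stopping at first violation):
  at node 37 with bounds (-inf, +inf): OK
  at node 12 with bounds (-inf, 37): OK
  at node 4 with bounds (-inf, 12): OK
  at node 35 with bounds (12, 37): OK
  at node 16 with bounds (12, 35): OK
  at node 27 with bounds (35, 37): VIOLATION
Node 27 violates its bound: not (35 < 27 < 37).
Result: Not a valid BST


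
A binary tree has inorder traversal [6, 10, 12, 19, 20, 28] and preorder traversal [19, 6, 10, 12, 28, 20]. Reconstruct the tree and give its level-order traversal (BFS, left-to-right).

Inorder:  [6, 10, 12, 19, 20, 28]
Preorder: [19, 6, 10, 12, 28, 20]
Algorithm: preorder visits root first, so consume preorder in order;
for each root, split the current inorder slice at that value into
left-subtree inorder and right-subtree inorder, then recurse.
Recursive splits:
  root=19; inorder splits into left=[6, 10, 12], right=[20, 28]
  root=6; inorder splits into left=[], right=[10, 12]
  root=10; inorder splits into left=[], right=[12]
  root=12; inorder splits into left=[], right=[]
  root=28; inorder splits into left=[20], right=[]
  root=20; inorder splits into left=[], right=[]
Reconstructed level-order: [19, 6, 28, 10, 20, 12]
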